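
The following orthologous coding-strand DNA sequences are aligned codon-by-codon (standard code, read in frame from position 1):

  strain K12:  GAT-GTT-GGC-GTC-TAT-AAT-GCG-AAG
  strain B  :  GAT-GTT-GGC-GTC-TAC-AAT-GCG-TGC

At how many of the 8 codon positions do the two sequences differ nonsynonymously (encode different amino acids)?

Codon 1: GAT Asp / GAT Asp — identical.
Codon 2: GTT Val / GTT Val — identical.
Codon 3: GGC Gly / GGC Gly — identical.
Codon 4: GTC Val / GTC Val — identical.
Codon 5: TAT Tyr / TAC Tyr — synonymous.
Codon 6: AAT Asn / AAT Asn — identical.
Codon 7: GCG Ala / GCG Ala — identical.
Codon 8: AAG Lys / TGC Cys — nonsynonymous.
Nonsynonymous differences: 1.

1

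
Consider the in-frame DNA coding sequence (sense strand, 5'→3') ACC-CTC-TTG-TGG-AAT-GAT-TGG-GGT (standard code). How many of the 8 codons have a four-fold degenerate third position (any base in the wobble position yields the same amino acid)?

3

Codon 1 ACC (Thr): third position 4-fold.
Codon 2 CTC (Leu): third position 4-fold.
Codon 3 TTG (Leu): third position 2-fold.
Codon 4 TGG (Trp): third position 1-fold.
Codon 5 AAT (Asn): third position 2-fold.
Codon 6 GAT (Asp): third position 2-fold.
Codon 7 TGG (Trp): third position 1-fold.
Codon 8 GGT (Gly): third position 4-fold.
Four-fold degenerate third positions: 3.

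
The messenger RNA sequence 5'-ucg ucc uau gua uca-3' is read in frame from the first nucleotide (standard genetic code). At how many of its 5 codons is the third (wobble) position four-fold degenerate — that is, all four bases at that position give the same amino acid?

Codon 1 UCG (Ser): third position 4-fold.
Codon 2 UCC (Ser): third position 4-fold.
Codon 3 UAU (Tyr): third position 2-fold.
Codon 4 GUA (Val): third position 4-fold.
Codon 5 UCA (Ser): third position 4-fold.
Four-fold degenerate third positions: 4.

4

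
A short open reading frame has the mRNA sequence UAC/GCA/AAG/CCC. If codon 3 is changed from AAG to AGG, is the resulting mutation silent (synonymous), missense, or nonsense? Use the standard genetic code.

missense

Position 8 falls in codon 3: AAG → Lys.
After the substitution the codon is AGG → Arg.
Lys ≠ Arg, so this is a missense mutation.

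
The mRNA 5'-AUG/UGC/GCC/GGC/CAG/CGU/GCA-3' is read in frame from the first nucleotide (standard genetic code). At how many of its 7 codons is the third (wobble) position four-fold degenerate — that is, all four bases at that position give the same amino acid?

Codon 1 AUG (Met): third position 1-fold.
Codon 2 UGC (Cys): third position 2-fold.
Codon 3 GCC (Ala): third position 4-fold.
Codon 4 GGC (Gly): third position 4-fold.
Codon 5 CAG (Gln): third position 2-fold.
Codon 6 CGU (Arg): third position 4-fold.
Codon 7 GCA (Ala): third position 4-fold.
Four-fold degenerate third positions: 4.

4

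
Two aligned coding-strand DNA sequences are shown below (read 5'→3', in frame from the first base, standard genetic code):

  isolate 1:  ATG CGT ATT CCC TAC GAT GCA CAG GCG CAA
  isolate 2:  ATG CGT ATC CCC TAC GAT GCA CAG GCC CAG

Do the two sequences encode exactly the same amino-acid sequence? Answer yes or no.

Codon 1: ATG Met / ATG Met — identical.
Codon 2: CGT Arg / CGT Arg — identical.
Codon 3: ATT Ile / ATC Ile — synonymous.
Codon 4: CCC Pro / CCC Pro — identical.
Codon 5: TAC Tyr / TAC Tyr — identical.
Codon 6: GAT Asp / GAT Asp — identical.
Codon 7: GCA Ala / GCA Ala — identical.
Codon 8: CAG Gln / CAG Gln — identical.
Codon 9: GCG Ala / GCC Ala — synonymous.
Codon 10: CAA Gln / CAG Gln — synonymous.
Nonsynonymous differences: 0 → same protein.

yes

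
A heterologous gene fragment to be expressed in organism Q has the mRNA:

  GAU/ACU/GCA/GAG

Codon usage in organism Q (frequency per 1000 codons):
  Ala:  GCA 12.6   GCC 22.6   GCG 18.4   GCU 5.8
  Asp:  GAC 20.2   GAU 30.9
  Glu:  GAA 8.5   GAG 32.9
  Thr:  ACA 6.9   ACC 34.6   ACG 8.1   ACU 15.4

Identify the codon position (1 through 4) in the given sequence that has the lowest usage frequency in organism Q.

Codon 1 GAU (Asp): 30.9 per 1000.
Codon 2 ACU (Thr): 15.4 per 1000.
Codon 3 GCA (Ala): 12.6 per 1000.
Codon 4 GAG (Glu): 32.9 per 1000.
Lowest frequency is 12.6 at codon 3.

3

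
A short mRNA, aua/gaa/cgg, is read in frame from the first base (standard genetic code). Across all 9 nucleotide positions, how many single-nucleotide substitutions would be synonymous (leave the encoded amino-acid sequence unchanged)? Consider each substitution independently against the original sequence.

Codon 1 (AUA, Ile): 2 synonymous substitutions.
Codon 2 (GAA, Glu): 1 synonymous substitution.
Codon 3 (CGG, Arg): 4 synonymous substitutions.
Total: 2 + 1 + 4 = 7.

7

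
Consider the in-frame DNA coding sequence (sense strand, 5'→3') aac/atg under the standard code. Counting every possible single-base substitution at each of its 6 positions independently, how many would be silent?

1

Codon 1 (AAC, Asn): 1 synonymous substitution.
Codon 2 (ATG, Met): 0 synonymous substitutions.
Total: 1 + 0 = 1.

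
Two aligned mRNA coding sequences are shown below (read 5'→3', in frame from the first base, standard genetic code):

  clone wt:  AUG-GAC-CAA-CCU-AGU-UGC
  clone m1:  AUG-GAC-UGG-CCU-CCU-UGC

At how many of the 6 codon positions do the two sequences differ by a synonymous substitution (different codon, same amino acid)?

Codon 1: AUG Met / AUG Met — identical.
Codon 2: GAC Asp / GAC Asp — identical.
Codon 3: CAA Gln / UGG Trp — nonsynonymous.
Codon 4: CCU Pro / CCU Pro — identical.
Codon 5: AGU Ser / CCU Pro — nonsynonymous.
Codon 6: UGC Cys / UGC Cys — identical.
Synonymous differences: 0.

0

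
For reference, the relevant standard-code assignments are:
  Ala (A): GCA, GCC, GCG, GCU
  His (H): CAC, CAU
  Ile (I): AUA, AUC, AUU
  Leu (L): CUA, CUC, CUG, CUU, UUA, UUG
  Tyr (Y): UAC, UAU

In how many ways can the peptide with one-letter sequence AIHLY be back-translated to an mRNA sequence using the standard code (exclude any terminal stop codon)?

Ala: 4 codons.
Ile: 3 codons.
His: 2 codons.
Leu: 6 codons.
Tyr: 2 codons.
4 × 3 × 2 × 6 × 2 = 288.

288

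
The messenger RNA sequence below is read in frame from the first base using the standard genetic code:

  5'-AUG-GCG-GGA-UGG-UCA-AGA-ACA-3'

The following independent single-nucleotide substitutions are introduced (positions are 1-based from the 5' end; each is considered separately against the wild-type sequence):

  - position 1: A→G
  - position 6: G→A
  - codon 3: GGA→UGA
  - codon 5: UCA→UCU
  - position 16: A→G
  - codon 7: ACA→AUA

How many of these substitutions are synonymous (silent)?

2

Codon 1: AUG (Met) → GUG (Val) — missense.
Codon 2: GCG (Ala) → GCA (Ala) — synonymous.
Codon 3: GGA (Gly) → UGA (Stop) — nonsense.
Codon 5: UCA (Ser) → UCU (Ser) — synonymous.
Codon 6: AGA (Arg) → GGA (Gly) — missense.
Codon 7: ACA (Thr) → AUA (Ile) — missense.
Synonymous: 2 of 6.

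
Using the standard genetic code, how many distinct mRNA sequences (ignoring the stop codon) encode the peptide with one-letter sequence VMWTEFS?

384

Val: 4 codons.
Met: 1 codon.
Trp: 1 codon.
Thr: 4 codons.
Glu: 2 codons.
Phe: 2 codons.
Ser: 6 codons.
4 × 1 × 1 × 4 × 2 × 2 × 6 = 384.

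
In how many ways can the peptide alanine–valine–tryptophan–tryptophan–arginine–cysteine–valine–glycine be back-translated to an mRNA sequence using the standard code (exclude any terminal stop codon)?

Ala: 4 codons.
Val: 4 codons.
Trp: 1 codon.
Trp: 1 codon.
Arg: 6 codons.
Cys: 2 codons.
Val: 4 codons.
Gly: 4 codons.
4 × 4 × 1 × 1 × 6 × 2 × 4 × 4 = 3072.

3072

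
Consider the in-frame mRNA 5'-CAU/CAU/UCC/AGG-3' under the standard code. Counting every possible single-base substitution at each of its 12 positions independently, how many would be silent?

Codon 1 (CAU, His): 1 synonymous substitution.
Codon 2 (CAU, His): 1 synonymous substitution.
Codon 3 (UCC, Ser): 3 synonymous substitutions.
Codon 4 (AGG, Arg): 2 synonymous substitutions.
Total: 1 + 1 + 3 + 2 = 7.

7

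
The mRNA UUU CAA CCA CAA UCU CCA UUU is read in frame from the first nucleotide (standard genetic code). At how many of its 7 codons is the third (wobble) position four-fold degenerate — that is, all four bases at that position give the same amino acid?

3

Codon 1 UUU (Phe): third position 2-fold.
Codon 2 CAA (Gln): third position 2-fold.
Codon 3 CCA (Pro): third position 4-fold.
Codon 4 CAA (Gln): third position 2-fold.
Codon 5 UCU (Ser): third position 4-fold.
Codon 6 CCA (Pro): third position 4-fold.
Codon 7 UUU (Phe): third position 2-fold.
Four-fold degenerate third positions: 3.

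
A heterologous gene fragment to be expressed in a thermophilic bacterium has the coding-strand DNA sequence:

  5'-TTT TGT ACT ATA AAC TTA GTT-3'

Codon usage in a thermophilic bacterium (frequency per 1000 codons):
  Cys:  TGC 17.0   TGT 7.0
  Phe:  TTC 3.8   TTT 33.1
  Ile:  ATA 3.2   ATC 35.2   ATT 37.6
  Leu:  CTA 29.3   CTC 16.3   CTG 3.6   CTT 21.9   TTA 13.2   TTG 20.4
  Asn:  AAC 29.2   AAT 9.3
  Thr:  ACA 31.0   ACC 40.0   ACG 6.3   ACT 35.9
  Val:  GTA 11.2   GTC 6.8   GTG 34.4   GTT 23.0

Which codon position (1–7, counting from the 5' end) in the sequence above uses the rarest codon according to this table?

4

Codon 1 TTT (Phe): 33.1 per 1000.
Codon 2 TGT (Cys): 7.0 per 1000.
Codon 3 ACT (Thr): 35.9 per 1000.
Codon 4 ATA (Ile): 3.2 per 1000.
Codon 5 AAC (Asn): 29.2 per 1000.
Codon 6 TTA (Leu): 13.2 per 1000.
Codon 7 GTT (Val): 23.0 per 1000.
Lowest frequency is 3.2 at codon 4.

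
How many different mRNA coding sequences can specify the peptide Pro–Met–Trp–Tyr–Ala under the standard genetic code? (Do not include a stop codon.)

32

Pro: 4 codons.
Met: 1 codon.
Trp: 1 codon.
Tyr: 2 codons.
Ala: 4 codons.
4 × 1 × 1 × 2 × 4 = 32.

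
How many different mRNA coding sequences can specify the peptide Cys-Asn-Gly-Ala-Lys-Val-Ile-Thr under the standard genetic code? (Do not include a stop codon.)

6144

Cys: 2 codons.
Asn: 2 codons.
Gly: 4 codons.
Ala: 4 codons.
Lys: 2 codons.
Val: 4 codons.
Ile: 3 codons.
Thr: 4 codons.
2 × 2 × 4 × 4 × 2 × 4 × 3 × 4 = 6144.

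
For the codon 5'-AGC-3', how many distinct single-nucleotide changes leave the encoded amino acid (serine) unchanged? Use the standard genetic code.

1

Position 1: none → 0 synonymous.
Position 2: none → 0 synonymous.
Position 3: AGU → 1 synonymous.
Total: 0 + 0 + 1 = 1.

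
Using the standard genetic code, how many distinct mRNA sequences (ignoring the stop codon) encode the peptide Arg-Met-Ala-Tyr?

48

Arg: 6 codons.
Met: 1 codon.
Ala: 4 codons.
Tyr: 2 codons.
6 × 1 × 4 × 2 = 48.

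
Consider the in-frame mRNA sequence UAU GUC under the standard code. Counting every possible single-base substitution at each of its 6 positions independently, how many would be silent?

4

Codon 1 (UAU, Tyr): 1 synonymous substitution.
Codon 2 (GUC, Val): 3 synonymous substitutions.
Total: 1 + 3 = 4.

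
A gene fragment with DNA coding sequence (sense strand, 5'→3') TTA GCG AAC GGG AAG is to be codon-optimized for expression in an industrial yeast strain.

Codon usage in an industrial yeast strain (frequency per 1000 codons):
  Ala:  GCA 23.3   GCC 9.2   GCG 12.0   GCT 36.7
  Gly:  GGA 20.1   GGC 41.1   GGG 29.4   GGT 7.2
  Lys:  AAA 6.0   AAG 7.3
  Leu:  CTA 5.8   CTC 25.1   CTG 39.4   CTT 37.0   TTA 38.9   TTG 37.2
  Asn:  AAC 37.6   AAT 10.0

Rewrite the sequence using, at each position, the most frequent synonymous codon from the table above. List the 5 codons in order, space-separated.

Codon 1 (Leu): best is CTG at 39.4.
Codon 2 (Ala): best is GCT at 36.7.
Codon 3 (Asn): best is AAC at 37.6.
Codon 4 (Gly): best is GGC at 41.1.
Codon 5 (Lys): best is AAG at 7.3.

CTG GCT AAC GGC AAG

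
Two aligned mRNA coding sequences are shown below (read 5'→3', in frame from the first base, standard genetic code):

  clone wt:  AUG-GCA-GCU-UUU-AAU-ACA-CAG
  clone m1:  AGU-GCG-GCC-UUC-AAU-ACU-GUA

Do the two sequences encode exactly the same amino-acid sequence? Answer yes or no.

Codon 1: AUG Met / AGU Ser — nonsynonymous.
Codon 2: GCA Ala / GCG Ala — synonymous.
Codon 3: GCU Ala / GCC Ala — synonymous.
Codon 4: UUU Phe / UUC Phe — synonymous.
Codon 5: AAU Asn / AAU Asn — identical.
Codon 6: ACA Thr / ACU Thr — synonymous.
Codon 7: CAG Gln / GUA Val — nonsynonymous.
Nonsynonymous differences: 2 → different protein.

no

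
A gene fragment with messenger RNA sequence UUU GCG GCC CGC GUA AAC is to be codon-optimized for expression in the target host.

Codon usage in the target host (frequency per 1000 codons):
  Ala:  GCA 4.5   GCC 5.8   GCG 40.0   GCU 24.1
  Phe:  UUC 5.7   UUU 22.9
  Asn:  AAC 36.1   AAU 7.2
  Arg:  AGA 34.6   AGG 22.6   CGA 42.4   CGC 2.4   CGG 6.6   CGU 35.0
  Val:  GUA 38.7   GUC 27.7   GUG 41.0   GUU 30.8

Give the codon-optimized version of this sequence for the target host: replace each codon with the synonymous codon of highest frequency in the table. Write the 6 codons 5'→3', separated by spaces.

UUU GCG GCG CGA GUG AAC

Codon 1 (Phe): best is UUU at 22.9.
Codon 2 (Ala): best is GCG at 40.0.
Codon 3 (Ala): best is GCG at 40.0.
Codon 4 (Arg): best is CGA at 42.4.
Codon 5 (Val): best is GUG at 41.0.
Codon 6 (Asn): best is AAC at 36.1.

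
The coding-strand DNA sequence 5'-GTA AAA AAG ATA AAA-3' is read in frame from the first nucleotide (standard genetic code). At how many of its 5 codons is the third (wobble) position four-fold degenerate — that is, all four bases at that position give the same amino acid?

Codon 1 GTA (Val): third position 4-fold.
Codon 2 AAA (Lys): third position 2-fold.
Codon 3 AAG (Lys): third position 2-fold.
Codon 4 ATA (Ile): third position 3-fold.
Codon 5 AAA (Lys): third position 2-fold.
Four-fold degenerate third positions: 1.

1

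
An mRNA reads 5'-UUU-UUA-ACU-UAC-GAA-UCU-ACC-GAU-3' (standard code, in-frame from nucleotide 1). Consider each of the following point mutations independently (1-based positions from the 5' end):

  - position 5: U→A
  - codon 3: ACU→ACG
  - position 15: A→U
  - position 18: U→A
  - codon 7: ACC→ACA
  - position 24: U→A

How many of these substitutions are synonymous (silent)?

3

Codon 2: UUA (Leu) → UAA (Stop) — nonsense.
Codon 3: ACU (Thr) → ACG (Thr) — synonymous.
Codon 5: GAA (Glu) → GAU (Asp) — missense.
Codon 6: UCU (Ser) → UCA (Ser) — synonymous.
Codon 7: ACC (Thr) → ACA (Thr) — synonymous.
Codon 8: GAU (Asp) → GAA (Glu) — missense.
Synonymous: 3 of 6.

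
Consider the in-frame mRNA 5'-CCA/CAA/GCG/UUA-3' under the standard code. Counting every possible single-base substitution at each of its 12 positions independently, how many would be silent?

Codon 1 (CCA, Pro): 3 synonymous substitutions.
Codon 2 (CAA, Gln): 1 synonymous substitution.
Codon 3 (GCG, Ala): 3 synonymous substitutions.
Codon 4 (UUA, Leu): 2 synonymous substitutions.
Total: 3 + 1 + 3 + 2 = 9.

9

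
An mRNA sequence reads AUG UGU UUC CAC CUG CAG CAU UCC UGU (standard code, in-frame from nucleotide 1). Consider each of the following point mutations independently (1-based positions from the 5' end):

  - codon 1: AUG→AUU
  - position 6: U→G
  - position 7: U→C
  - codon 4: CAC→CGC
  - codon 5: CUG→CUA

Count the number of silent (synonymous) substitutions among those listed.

1

Codon 1: AUG (Met) → AUU (Ile) — missense.
Codon 2: UGU (Cys) → UGG (Trp) — missense.
Codon 3: UUC (Phe) → CUC (Leu) — missense.
Codon 4: CAC (His) → CGC (Arg) — missense.
Codon 5: CUG (Leu) → CUA (Leu) — synonymous.
Synonymous: 1 of 5.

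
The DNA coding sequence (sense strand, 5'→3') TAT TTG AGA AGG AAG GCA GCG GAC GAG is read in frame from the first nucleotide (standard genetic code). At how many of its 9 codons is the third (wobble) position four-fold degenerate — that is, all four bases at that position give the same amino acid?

Codon 1 TAT (Tyr): third position 2-fold.
Codon 2 TTG (Leu): third position 2-fold.
Codon 3 AGA (Arg): third position 2-fold.
Codon 4 AGG (Arg): third position 2-fold.
Codon 5 AAG (Lys): third position 2-fold.
Codon 6 GCA (Ala): third position 4-fold.
Codon 7 GCG (Ala): third position 4-fold.
Codon 8 GAC (Asp): third position 2-fold.
Codon 9 GAG (Glu): third position 2-fold.
Four-fold degenerate third positions: 2.

2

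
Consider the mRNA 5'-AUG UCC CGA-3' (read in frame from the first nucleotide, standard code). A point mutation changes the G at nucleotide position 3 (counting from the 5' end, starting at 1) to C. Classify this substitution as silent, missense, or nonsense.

Position 3 falls in codon 1: AUG → Met.
After the substitution the codon is AUC → Ile.
Met ≠ Ile, so this is a missense mutation.

missense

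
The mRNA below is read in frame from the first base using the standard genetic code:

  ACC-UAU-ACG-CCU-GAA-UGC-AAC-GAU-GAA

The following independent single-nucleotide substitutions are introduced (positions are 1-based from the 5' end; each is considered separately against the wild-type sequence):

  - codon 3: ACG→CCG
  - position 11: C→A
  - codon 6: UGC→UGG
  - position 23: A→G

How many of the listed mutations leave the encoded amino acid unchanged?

Codon 3: ACG (Thr) → CCG (Pro) — missense.
Codon 4: CCU (Pro) → CAU (His) — missense.
Codon 6: UGC (Cys) → UGG (Trp) — missense.
Codon 8: GAU (Asp) → GGU (Gly) — missense.
Synonymous: 0 of 4.

0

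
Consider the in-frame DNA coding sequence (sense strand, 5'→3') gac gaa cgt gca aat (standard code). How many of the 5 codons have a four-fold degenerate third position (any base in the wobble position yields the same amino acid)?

2

Codon 1 GAC (Asp): third position 2-fold.
Codon 2 GAA (Glu): third position 2-fold.
Codon 3 CGT (Arg): third position 4-fold.
Codon 4 GCA (Ala): third position 4-fold.
Codon 5 AAT (Asn): third position 2-fold.
Four-fold degenerate third positions: 2.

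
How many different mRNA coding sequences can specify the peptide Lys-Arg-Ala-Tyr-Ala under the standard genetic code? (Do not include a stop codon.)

Lys: 2 codons.
Arg: 6 codons.
Ala: 4 codons.
Tyr: 2 codons.
Ala: 4 codons.
2 × 6 × 4 × 2 × 4 = 384.

384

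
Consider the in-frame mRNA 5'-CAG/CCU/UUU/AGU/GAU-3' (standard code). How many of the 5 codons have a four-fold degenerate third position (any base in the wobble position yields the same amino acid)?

Codon 1 CAG (Gln): third position 2-fold.
Codon 2 CCU (Pro): third position 4-fold.
Codon 3 UUU (Phe): third position 2-fold.
Codon 4 AGU (Ser): third position 2-fold.
Codon 5 GAU (Asp): third position 2-fold.
Four-fold degenerate third positions: 1.

1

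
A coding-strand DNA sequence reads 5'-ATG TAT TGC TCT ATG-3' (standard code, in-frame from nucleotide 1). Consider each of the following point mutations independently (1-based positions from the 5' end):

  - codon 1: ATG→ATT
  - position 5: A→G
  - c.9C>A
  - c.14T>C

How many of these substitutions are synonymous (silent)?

Codon 1: ATG (Met) → ATT (Ile) — missense.
Codon 2: TAT (Tyr) → TGT (Cys) — missense.
Codon 3: TGC (Cys) → TGA (Stop) — nonsense.
Codon 5: ATG (Met) → ACG (Thr) — missense.
Synonymous: 0 of 4.

0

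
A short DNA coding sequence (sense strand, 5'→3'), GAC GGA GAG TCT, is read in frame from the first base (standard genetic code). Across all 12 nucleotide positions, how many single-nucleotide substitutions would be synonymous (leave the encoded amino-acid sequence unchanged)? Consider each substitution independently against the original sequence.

Codon 1 (GAC, Asp): 1 synonymous substitution.
Codon 2 (GGA, Gly): 3 synonymous substitutions.
Codon 3 (GAG, Glu): 1 synonymous substitution.
Codon 4 (TCT, Ser): 3 synonymous substitutions.
Total: 1 + 3 + 1 + 3 = 8.

8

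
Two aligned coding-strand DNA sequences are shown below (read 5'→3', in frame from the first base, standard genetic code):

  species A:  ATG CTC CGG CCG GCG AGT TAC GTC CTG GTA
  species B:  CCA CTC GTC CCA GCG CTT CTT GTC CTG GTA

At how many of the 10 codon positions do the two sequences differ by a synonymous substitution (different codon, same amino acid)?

1

Codon 1: ATG Met / CCA Pro — nonsynonymous.
Codon 2: CTC Leu / CTC Leu — identical.
Codon 3: CGG Arg / GTC Val — nonsynonymous.
Codon 4: CCG Pro / CCA Pro — synonymous.
Codon 5: GCG Ala / GCG Ala — identical.
Codon 6: AGT Ser / CTT Leu — nonsynonymous.
Codon 7: TAC Tyr / CTT Leu — nonsynonymous.
Codon 8: GTC Val / GTC Val — identical.
Codon 9: CTG Leu / CTG Leu — identical.
Codon 10: GTA Val / GTA Val — identical.
Synonymous differences: 1.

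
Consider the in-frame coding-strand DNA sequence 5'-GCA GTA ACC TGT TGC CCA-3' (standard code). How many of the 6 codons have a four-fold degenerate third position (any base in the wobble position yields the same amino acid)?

Codon 1 GCA (Ala): third position 4-fold.
Codon 2 GTA (Val): third position 4-fold.
Codon 3 ACC (Thr): third position 4-fold.
Codon 4 TGT (Cys): third position 2-fold.
Codon 5 TGC (Cys): third position 2-fold.
Codon 6 CCA (Pro): third position 4-fold.
Four-fold degenerate third positions: 4.

4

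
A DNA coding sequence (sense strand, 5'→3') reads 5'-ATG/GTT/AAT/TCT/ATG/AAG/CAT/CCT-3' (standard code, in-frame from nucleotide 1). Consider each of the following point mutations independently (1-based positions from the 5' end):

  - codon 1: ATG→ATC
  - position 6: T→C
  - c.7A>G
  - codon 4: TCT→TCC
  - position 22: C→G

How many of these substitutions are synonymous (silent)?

2

Codon 1: ATG (Met) → ATC (Ile) — missense.
Codon 2: GTT (Val) → GTC (Val) — synonymous.
Codon 3: AAT (Asn) → GAT (Asp) — missense.
Codon 4: TCT (Ser) → TCC (Ser) — synonymous.
Codon 8: CCT (Pro) → GCT (Ala) — missense.
Synonymous: 2 of 5.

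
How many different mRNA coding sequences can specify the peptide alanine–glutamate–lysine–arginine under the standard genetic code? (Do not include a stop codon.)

Ala: 4 codons.
Glu: 2 codons.
Lys: 2 codons.
Arg: 6 codons.
4 × 2 × 2 × 6 = 96.

96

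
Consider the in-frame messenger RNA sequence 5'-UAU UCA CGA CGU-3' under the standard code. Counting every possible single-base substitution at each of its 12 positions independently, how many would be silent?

Codon 1 (UAU, Tyr): 1 synonymous substitution.
Codon 2 (UCA, Ser): 3 synonymous substitutions.
Codon 3 (CGA, Arg): 4 synonymous substitutions.
Codon 4 (CGU, Arg): 3 synonymous substitutions.
Total: 1 + 3 + 4 + 3 = 11.

11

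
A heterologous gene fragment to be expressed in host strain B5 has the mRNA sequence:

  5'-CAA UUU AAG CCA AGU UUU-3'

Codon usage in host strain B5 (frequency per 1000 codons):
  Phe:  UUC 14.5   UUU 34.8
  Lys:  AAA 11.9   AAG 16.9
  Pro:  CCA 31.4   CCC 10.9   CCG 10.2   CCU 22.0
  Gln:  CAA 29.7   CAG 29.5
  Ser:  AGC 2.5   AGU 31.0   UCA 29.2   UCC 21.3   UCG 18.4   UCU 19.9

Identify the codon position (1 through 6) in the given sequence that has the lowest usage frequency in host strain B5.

Codon 1 CAA (Gln): 29.7 per 1000.
Codon 2 UUU (Phe): 34.8 per 1000.
Codon 3 AAG (Lys): 16.9 per 1000.
Codon 4 CCA (Pro): 31.4 per 1000.
Codon 5 AGU (Ser): 31.0 per 1000.
Codon 6 UUU (Phe): 34.8 per 1000.
Lowest frequency is 16.9 at codon 3.

3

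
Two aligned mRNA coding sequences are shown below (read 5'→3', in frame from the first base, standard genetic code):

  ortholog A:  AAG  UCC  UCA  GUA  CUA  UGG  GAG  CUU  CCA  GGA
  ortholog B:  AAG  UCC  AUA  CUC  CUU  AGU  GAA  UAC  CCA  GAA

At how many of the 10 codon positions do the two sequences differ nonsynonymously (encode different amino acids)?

5

Codon 1: AAG Lys / AAG Lys — identical.
Codon 2: UCC Ser / UCC Ser — identical.
Codon 3: UCA Ser / AUA Ile — nonsynonymous.
Codon 4: GUA Val / CUC Leu — nonsynonymous.
Codon 5: CUA Leu / CUU Leu — synonymous.
Codon 6: UGG Trp / AGU Ser — nonsynonymous.
Codon 7: GAG Glu / GAA Glu — synonymous.
Codon 8: CUU Leu / UAC Tyr — nonsynonymous.
Codon 9: CCA Pro / CCA Pro — identical.
Codon 10: GGA Gly / GAA Glu — nonsynonymous.
Nonsynonymous differences: 5.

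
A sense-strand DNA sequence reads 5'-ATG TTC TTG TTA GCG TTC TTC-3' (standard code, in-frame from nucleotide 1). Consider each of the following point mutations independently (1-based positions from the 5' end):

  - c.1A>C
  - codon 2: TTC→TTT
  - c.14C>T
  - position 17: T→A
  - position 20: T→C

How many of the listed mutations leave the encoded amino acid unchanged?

1

Codon 1: ATG (Met) → CTG (Leu) — missense.
Codon 2: TTC (Phe) → TTT (Phe) — synonymous.
Codon 5: GCG (Ala) → GTG (Val) — missense.
Codon 6: TTC (Phe) → TAC (Tyr) — missense.
Codon 7: TTC (Phe) → TCC (Ser) — missense.
Synonymous: 1 of 5.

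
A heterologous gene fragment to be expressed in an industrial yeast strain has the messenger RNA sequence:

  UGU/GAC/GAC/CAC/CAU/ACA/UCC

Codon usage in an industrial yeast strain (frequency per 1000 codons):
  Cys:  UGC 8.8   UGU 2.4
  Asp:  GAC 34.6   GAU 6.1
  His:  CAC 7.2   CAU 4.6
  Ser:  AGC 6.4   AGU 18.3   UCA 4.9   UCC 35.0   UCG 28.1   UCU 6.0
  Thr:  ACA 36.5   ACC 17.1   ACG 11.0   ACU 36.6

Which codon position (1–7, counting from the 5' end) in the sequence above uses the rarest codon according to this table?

1

Codon 1 UGU (Cys): 2.4 per 1000.
Codon 2 GAC (Asp): 34.6 per 1000.
Codon 3 GAC (Asp): 34.6 per 1000.
Codon 4 CAC (His): 7.2 per 1000.
Codon 5 CAU (His): 4.6 per 1000.
Codon 6 ACA (Thr): 36.5 per 1000.
Codon 7 UCC (Ser): 35.0 per 1000.
Lowest frequency is 2.4 at codon 1.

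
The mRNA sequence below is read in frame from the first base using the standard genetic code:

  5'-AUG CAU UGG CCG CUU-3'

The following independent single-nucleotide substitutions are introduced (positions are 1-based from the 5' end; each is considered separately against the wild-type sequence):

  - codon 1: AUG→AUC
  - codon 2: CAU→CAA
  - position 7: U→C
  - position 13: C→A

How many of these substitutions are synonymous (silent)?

Codon 1: AUG (Met) → AUC (Ile) — missense.
Codon 2: CAU (His) → CAA (Gln) — missense.
Codon 3: UGG (Trp) → CGG (Arg) — missense.
Codon 5: CUU (Leu) → AUU (Ile) — missense.
Synonymous: 0 of 4.

0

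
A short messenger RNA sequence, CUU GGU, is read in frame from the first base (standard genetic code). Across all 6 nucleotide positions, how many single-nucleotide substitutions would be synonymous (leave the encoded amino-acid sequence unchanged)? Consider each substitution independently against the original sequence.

Codon 1 (CUU, Leu): 3 synonymous substitutions.
Codon 2 (GGU, Gly): 3 synonymous substitutions.
Total: 3 + 3 = 6.

6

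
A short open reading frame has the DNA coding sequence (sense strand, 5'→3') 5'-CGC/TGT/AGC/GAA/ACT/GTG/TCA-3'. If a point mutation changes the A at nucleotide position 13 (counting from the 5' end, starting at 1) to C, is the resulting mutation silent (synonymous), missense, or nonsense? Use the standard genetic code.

missense

Position 13 falls in codon 5: ACT → Thr.
After the substitution the codon is CCT → Pro.
Thr ≠ Pro, so this is a missense mutation.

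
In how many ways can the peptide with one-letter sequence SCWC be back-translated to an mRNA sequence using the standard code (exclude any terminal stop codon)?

Ser: 6 codons.
Cys: 2 codons.
Trp: 1 codon.
Cys: 2 codons.
6 × 2 × 1 × 2 = 24.

24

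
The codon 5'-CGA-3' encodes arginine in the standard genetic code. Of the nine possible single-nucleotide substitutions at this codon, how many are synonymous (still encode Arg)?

4

Position 1: AGA → 1 synonymous.
Position 2: none → 0 synonymous.
Position 3: CGT, CGC, CGG → 3 synonymous.
Total: 1 + 0 + 3 = 4.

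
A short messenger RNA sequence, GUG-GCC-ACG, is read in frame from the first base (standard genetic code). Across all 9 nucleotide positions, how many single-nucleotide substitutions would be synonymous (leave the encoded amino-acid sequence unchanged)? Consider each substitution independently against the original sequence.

9

Codon 1 (GUG, Val): 3 synonymous substitutions.
Codon 2 (GCC, Ala): 3 synonymous substitutions.
Codon 3 (ACG, Thr): 3 synonymous substitutions.
Total: 3 + 3 + 3 = 9.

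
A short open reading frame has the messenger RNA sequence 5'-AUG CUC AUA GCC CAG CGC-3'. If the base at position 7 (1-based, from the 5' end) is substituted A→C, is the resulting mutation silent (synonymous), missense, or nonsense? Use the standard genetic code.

Position 7 falls in codon 3: AUA → Ile.
After the substitution the codon is CUA → Leu.
Ile ≠ Leu, so this is a missense mutation.

missense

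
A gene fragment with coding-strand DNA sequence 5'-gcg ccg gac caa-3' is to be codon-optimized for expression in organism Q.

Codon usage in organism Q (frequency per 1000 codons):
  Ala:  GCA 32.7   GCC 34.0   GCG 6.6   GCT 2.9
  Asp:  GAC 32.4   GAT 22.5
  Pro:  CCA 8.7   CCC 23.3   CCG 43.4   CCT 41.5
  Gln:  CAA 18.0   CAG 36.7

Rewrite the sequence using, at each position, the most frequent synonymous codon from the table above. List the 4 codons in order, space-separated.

GCC CCG GAC CAG

Codon 1 (Ala): best is GCC at 34.0.
Codon 2 (Pro): best is CCG at 43.4.
Codon 3 (Asp): best is GAC at 32.4.
Codon 4 (Gln): best is CAG at 36.7.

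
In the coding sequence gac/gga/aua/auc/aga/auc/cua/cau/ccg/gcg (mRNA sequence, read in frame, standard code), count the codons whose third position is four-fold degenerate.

Codon 1 GAC (Asp): third position 2-fold.
Codon 2 GGA (Gly): third position 4-fold.
Codon 3 AUA (Ile): third position 3-fold.
Codon 4 AUC (Ile): third position 3-fold.
Codon 5 AGA (Arg): third position 2-fold.
Codon 6 AUC (Ile): third position 3-fold.
Codon 7 CUA (Leu): third position 4-fold.
Codon 8 CAU (His): third position 2-fold.
Codon 9 CCG (Pro): third position 4-fold.
Codon 10 GCG (Ala): third position 4-fold.
Four-fold degenerate third positions: 4.

4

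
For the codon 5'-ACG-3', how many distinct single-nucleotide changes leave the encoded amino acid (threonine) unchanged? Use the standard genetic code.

Position 1: none → 0 synonymous.
Position 2: none → 0 synonymous.
Position 3: ACU, ACC, ACA → 3 synonymous.
Total: 0 + 0 + 3 = 3.

3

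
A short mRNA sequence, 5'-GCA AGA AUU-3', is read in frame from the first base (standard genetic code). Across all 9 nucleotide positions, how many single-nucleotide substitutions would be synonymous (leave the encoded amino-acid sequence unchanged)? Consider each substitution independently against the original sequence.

7

Codon 1 (GCA, Ala): 3 synonymous substitutions.
Codon 2 (AGA, Arg): 2 synonymous substitutions.
Codon 3 (AUU, Ile): 2 synonymous substitutions.
Total: 3 + 2 + 2 = 7.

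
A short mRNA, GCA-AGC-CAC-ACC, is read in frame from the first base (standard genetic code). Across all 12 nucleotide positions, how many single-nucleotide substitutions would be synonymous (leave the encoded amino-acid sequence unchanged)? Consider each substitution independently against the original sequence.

8

Codon 1 (GCA, Ala): 3 synonymous substitutions.
Codon 2 (AGC, Ser): 1 synonymous substitution.
Codon 3 (CAC, His): 1 synonymous substitution.
Codon 4 (ACC, Thr): 3 synonymous substitutions.
Total: 3 + 1 + 1 + 3 = 8.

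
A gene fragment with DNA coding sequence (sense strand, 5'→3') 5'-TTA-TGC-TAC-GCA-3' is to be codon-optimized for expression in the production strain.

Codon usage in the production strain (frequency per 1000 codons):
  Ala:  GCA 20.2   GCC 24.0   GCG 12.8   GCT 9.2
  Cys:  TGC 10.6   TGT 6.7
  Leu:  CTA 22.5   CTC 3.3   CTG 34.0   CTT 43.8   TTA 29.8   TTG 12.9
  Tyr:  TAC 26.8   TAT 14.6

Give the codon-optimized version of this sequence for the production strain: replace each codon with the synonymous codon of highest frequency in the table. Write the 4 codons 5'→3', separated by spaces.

CTT TGC TAC GCC

Codon 1 (Leu): best is CTT at 43.8.
Codon 2 (Cys): best is TGC at 10.6.
Codon 3 (Tyr): best is TAC at 26.8.
Codon 4 (Ala): best is GCC at 24.0.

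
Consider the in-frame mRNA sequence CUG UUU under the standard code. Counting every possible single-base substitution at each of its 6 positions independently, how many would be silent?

5

Codon 1 (CUG, Leu): 4 synonymous substitutions.
Codon 2 (UUU, Phe): 1 synonymous substitution.
Total: 4 + 1 = 5.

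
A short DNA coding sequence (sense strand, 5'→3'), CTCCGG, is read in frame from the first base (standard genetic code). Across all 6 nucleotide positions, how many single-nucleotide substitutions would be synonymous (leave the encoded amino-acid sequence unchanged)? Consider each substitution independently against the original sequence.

Codon 1 (CTC, Leu): 3 synonymous substitutions.
Codon 2 (CGG, Arg): 4 synonymous substitutions.
Total: 3 + 4 = 7.

7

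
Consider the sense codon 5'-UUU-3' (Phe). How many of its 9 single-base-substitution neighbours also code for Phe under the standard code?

1

Position 1: none → 0 synonymous.
Position 2: none → 0 synonymous.
Position 3: UUC → 1 synonymous.
Total: 0 + 0 + 1 = 1.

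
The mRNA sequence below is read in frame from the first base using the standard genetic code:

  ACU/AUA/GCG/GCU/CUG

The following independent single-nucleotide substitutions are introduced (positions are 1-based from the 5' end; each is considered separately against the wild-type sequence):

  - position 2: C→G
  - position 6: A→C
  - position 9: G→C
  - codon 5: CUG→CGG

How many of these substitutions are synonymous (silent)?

2

Codon 1: ACU (Thr) → AGU (Ser) — missense.
Codon 2: AUA (Ile) → AUC (Ile) — synonymous.
Codon 3: GCG (Ala) → GCC (Ala) — synonymous.
Codon 5: CUG (Leu) → CGG (Arg) — missense.
Synonymous: 2 of 4.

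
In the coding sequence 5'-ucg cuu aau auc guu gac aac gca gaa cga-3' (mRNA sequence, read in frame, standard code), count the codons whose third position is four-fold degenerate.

5

Codon 1 UCG (Ser): third position 4-fold.
Codon 2 CUU (Leu): third position 4-fold.
Codon 3 AAU (Asn): third position 2-fold.
Codon 4 AUC (Ile): third position 3-fold.
Codon 5 GUU (Val): third position 4-fold.
Codon 6 GAC (Asp): third position 2-fold.
Codon 7 AAC (Asn): third position 2-fold.
Codon 8 GCA (Ala): third position 4-fold.
Codon 9 GAA (Glu): third position 2-fold.
Codon 10 CGA (Arg): third position 4-fold.
Four-fold degenerate third positions: 5.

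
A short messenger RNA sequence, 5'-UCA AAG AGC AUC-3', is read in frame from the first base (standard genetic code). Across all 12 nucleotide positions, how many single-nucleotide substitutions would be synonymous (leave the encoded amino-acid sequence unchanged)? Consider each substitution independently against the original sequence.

Codon 1 (UCA, Ser): 3 synonymous substitutions.
Codon 2 (AAG, Lys): 1 synonymous substitution.
Codon 3 (AGC, Ser): 1 synonymous substitution.
Codon 4 (AUC, Ile): 2 synonymous substitutions.
Total: 3 + 1 + 1 + 2 = 7.

7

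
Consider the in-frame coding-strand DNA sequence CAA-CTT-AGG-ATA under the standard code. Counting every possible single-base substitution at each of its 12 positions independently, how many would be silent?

Codon 1 (CAA, Gln): 1 synonymous substitution.
Codon 2 (CTT, Leu): 3 synonymous substitutions.
Codon 3 (AGG, Arg): 2 synonymous substitutions.
Codon 4 (ATA, Ile): 2 synonymous substitutions.
Total: 1 + 3 + 2 + 2 = 8.

8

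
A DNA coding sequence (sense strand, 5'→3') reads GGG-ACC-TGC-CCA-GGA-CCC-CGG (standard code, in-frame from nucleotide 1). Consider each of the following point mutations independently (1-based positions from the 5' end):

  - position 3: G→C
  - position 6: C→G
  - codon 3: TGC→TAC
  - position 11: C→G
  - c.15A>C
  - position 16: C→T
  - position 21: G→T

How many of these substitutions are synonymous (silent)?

Codon 1: GGG (Gly) → GGC (Gly) — synonymous.
Codon 2: ACC (Thr) → ACG (Thr) — synonymous.
Codon 3: TGC (Cys) → TAC (Tyr) — missense.
Codon 4: CCA (Pro) → CGA (Arg) — missense.
Codon 5: GGA (Gly) → GGC (Gly) — synonymous.
Codon 6: CCC (Pro) → TCC (Ser) — missense.
Codon 7: CGG (Arg) → CGT (Arg) — synonymous.
Synonymous: 4 of 7.

4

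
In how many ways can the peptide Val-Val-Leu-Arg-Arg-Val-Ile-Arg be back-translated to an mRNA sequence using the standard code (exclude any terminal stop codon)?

248832

Val: 4 codons.
Val: 4 codons.
Leu: 6 codons.
Arg: 6 codons.
Arg: 6 codons.
Val: 4 codons.
Ile: 3 codons.
Arg: 6 codons.
4 × 4 × 6 × 6 × 6 × 4 × 3 × 6 = 248832.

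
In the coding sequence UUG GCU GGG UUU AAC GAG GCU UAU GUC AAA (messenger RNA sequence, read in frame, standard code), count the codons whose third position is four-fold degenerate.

4

Codon 1 UUG (Leu): third position 2-fold.
Codon 2 GCU (Ala): third position 4-fold.
Codon 3 GGG (Gly): third position 4-fold.
Codon 4 UUU (Phe): third position 2-fold.
Codon 5 AAC (Asn): third position 2-fold.
Codon 6 GAG (Glu): third position 2-fold.
Codon 7 GCU (Ala): third position 4-fold.
Codon 8 UAU (Tyr): third position 2-fold.
Codon 9 GUC (Val): third position 4-fold.
Codon 10 AAA (Lys): third position 2-fold.
Four-fold degenerate third positions: 4.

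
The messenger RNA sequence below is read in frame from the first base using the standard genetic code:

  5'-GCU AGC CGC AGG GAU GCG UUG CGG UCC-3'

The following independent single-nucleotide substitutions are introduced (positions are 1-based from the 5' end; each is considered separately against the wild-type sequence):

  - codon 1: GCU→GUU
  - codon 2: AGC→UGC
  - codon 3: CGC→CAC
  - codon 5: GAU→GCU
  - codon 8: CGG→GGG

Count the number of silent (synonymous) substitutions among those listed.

Codon 1: GCU (Ala) → GUU (Val) — missense.
Codon 2: AGC (Ser) → UGC (Cys) — missense.
Codon 3: CGC (Arg) → CAC (His) — missense.
Codon 5: GAU (Asp) → GCU (Ala) — missense.
Codon 8: CGG (Arg) → GGG (Gly) — missense.
Synonymous: 0 of 5.

0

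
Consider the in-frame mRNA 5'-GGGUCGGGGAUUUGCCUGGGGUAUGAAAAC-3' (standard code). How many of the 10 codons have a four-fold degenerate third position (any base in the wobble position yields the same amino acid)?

5

Codon 1 GGG (Gly): third position 4-fold.
Codon 2 UCG (Ser): third position 4-fold.
Codon 3 GGG (Gly): third position 4-fold.
Codon 4 AUU (Ile): third position 3-fold.
Codon 5 UGC (Cys): third position 2-fold.
Codon 6 CUG (Leu): third position 4-fold.
Codon 7 GGG (Gly): third position 4-fold.
Codon 8 UAU (Tyr): third position 2-fold.
Codon 9 GAA (Glu): third position 2-fold.
Codon 10 AAC (Asn): third position 2-fold.
Four-fold degenerate third positions: 5.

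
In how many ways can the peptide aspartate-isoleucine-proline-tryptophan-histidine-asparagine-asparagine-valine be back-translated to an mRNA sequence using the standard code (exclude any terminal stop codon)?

768

Asp: 2 codons.
Ile: 3 codons.
Pro: 4 codons.
Trp: 1 codon.
His: 2 codons.
Asn: 2 codons.
Asn: 2 codons.
Val: 4 codons.
2 × 3 × 4 × 1 × 2 × 2 × 2 × 4 = 768.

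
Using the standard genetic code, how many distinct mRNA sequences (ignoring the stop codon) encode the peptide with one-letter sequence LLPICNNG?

13824

Leu: 6 codons.
Leu: 6 codons.
Pro: 4 codons.
Ile: 3 codons.
Cys: 2 codons.
Asn: 2 codons.
Asn: 2 codons.
Gly: 4 codons.
6 × 6 × 4 × 3 × 2 × 2 × 2 × 4 = 13824.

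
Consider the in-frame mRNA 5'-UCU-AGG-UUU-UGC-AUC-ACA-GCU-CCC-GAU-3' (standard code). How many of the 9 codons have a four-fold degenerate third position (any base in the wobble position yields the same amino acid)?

Codon 1 UCU (Ser): third position 4-fold.
Codon 2 AGG (Arg): third position 2-fold.
Codon 3 UUU (Phe): third position 2-fold.
Codon 4 UGC (Cys): third position 2-fold.
Codon 5 AUC (Ile): third position 3-fold.
Codon 6 ACA (Thr): third position 4-fold.
Codon 7 GCU (Ala): third position 4-fold.
Codon 8 CCC (Pro): third position 4-fold.
Codon 9 GAU (Asp): third position 2-fold.
Four-fold degenerate third positions: 4.

4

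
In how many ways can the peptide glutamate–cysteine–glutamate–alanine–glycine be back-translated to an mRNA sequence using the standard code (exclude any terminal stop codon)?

128

Glu: 2 codons.
Cys: 2 codons.
Glu: 2 codons.
Ala: 4 codons.
Gly: 4 codons.
2 × 2 × 2 × 4 × 4 = 128.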